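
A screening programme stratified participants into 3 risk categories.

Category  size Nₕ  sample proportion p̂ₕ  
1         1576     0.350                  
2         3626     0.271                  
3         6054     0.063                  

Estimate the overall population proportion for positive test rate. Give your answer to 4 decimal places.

0.1702

Wₕ = Nₕ/N with N = 11256: 0.1400, 0.3221, 0.5378.
p̂_st = 0.1400·0.350 + 0.3221·0.271 + 0.5378·0.063 ≈ 0.170189... → 0.1702.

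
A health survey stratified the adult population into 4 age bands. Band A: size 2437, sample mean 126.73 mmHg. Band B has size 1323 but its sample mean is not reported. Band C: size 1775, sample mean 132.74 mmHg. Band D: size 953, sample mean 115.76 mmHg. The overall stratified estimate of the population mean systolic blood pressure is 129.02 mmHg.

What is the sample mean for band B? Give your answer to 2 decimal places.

137.80

N = 2437 + 1323 + 1775 + 953 = 6488.
Overall total = μ·N = 129.02·6488 = 837081.76.
Subtract the known strata: 2437·126.73 + 1775·132.74 + 953·115.76 = 654773.79.
Remaining total for band B: 837081.76 − 654773.79 = 182307.97.
Divide by its size: 182307.97 / 1323 = 137.7989... → 137.80.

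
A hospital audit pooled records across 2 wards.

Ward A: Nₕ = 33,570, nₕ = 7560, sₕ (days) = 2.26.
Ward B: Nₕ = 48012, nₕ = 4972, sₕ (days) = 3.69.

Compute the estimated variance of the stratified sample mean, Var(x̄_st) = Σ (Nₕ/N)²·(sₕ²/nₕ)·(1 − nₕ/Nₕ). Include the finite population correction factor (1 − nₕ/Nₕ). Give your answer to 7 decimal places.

0.0009389

N = 81582; Wₕ = Nₕ/N.
ward A: (33570/81582)²·2.26²/7560·(1 − 7560/33570) = 0.0000886335
ward B: (48012/81582)²·3.69²/4972·(1 − 4972/48012) = 0.0008502663
Sum = 0.0009388999 → 0.0009389.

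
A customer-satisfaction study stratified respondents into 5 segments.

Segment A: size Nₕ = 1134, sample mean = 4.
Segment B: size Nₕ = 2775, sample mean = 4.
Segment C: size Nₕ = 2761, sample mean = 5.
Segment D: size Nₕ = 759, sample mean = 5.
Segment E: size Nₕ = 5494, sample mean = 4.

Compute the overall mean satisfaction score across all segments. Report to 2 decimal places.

4.27

N = 12923; weights Wₕ = Nₕ/N = (0.0878, 0.2147, 0.2137, 0.0587, 0.4251).
x̄_st = Σ Wₕ·x̄ₕ = 0.0878·4 + 0.2147·4 + 0.2137·5 + 0.0587·5 + 0.4251·4 ≈ 4.2724...
→ 4.27.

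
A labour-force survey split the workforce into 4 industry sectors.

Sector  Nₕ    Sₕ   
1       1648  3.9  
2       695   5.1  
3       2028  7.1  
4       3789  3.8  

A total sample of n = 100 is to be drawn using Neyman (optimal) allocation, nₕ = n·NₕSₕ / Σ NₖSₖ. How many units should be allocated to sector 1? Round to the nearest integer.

Σ NₕSₕ = 1648·3.9 + 695·5.1 + 2028·7.1 + 3789·3.8 = 38768.7.
Share for 1: 6427.2/38768.7 = 0.16578.
n_1 = 100 × 0.16578 = 16.578... → 17.

17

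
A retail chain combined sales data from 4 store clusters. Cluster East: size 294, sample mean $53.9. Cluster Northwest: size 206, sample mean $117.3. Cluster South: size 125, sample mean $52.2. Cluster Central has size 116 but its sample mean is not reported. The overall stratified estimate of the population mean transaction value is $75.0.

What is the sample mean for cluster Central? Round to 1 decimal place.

77.9

N = 294 + 206 + 125 + 116 = 741.
Overall total = μ·N = 75.0·741 = 55575.
Subtract the known strata: 294·53.9 + 206·117.3 + 125·52.2 = 46535.4.
Remaining total for cluster Central: 55575 − 46535.4 = 9039.6.
Divide by its size: 9039.6 / 116 = 77.928... → 77.9.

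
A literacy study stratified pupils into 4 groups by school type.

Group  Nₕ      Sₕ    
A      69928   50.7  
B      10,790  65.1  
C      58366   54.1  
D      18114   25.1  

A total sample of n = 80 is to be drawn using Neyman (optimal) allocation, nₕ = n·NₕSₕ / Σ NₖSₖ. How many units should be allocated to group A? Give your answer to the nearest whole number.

Σ NₕSₕ = 69928·50.7 + 10790·65.1 + 58366·54.1 + 18114·25.1 = 7860040.6.
Share for A: 3545349.6/7860040.6 = 0.45106.
n_A = 80 × 0.45106 = 36.085... → 36.

36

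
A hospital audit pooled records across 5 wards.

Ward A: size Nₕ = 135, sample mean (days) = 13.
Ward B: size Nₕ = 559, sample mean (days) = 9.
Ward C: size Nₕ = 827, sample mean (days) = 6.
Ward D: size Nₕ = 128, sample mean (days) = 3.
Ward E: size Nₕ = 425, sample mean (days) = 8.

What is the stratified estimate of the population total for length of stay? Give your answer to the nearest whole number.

Population total = Σ Nₕ·x̄ₕ (each stratum's size times its mean).
135·13 + 559·9 + 827·6 + 128·3 + 425·8 = 1755 + 5031 + 4962 + 384 + 3400 = 15532.

15532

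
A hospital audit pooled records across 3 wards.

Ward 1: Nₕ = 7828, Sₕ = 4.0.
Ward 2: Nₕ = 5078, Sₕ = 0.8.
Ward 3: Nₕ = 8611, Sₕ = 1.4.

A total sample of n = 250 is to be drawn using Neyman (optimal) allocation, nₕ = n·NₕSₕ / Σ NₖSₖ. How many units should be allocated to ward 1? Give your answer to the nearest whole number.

1: NₕSₕ = 7828·4.0 = 31312
2: NₕSₕ = 5078·0.8 = 4062.4
3: NₕSₕ = 8611·1.4 = 12055.4
Σ NₕSₕ = 47429.8.
n_1 = 250·31312/47429.8 = 165.044... → 165.

165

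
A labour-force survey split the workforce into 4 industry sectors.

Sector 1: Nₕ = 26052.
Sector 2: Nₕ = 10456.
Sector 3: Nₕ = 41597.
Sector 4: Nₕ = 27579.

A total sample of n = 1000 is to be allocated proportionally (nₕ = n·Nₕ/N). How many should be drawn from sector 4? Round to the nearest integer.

261

Share of sector 4 = 27579/105684 = 0.26096.
Allocate 1000 × 0.26096 = 260.957... → 261.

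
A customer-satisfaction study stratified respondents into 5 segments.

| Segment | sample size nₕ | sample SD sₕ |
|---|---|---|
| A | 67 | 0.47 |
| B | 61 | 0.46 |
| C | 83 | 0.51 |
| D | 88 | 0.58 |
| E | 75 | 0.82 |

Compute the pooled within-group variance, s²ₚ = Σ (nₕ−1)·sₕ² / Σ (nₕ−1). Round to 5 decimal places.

A: (67−1)·0.47² = 66·0.2209 = 14.5794
B: (61−1)·0.46² = 60·0.2116 = 12.696
C: (83−1)·0.51² = 82·0.2601 = 21.3282
D: (88−1)·0.58² = 87·0.3364 = 29.2668
E: (75−1)·0.82² = 74·0.6724 = 49.7576
Numerator = 127.628; denominator = Σ(nₕ−1) = 369.
s²ₚ = 127.628/369 = 0.3458753... → 0.34588.

0.34588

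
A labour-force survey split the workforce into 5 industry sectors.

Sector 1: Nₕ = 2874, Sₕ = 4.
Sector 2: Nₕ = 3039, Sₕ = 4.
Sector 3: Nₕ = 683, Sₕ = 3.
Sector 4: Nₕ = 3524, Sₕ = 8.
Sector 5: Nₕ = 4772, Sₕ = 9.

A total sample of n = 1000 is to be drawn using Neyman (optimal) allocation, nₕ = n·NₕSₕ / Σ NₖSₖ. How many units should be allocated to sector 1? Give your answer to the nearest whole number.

Σ NₕSₕ = 2874·4 + 3039·4 + 683·3 + 3524·8 + 4772·9 = 96841.
Share for 1: 11496/96841 = 0.11871.
n_1 = 1000 × 0.11871 = 118.710... → 119.

119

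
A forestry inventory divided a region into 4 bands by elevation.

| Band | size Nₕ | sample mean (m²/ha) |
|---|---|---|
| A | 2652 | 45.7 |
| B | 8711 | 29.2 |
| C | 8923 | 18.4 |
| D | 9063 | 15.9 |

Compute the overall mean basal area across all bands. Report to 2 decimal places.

N = 2652 + 8711 + 8923 + 9063 = 29349.
Weight each subgroup mean by Nₕ/N and sum.
Σ Nₕx̄ₕ = 2652·45.7 + 8711·29.2 + 8923·18.4 + 9063·15.9 = 121196.4 + 254361.2 + 164183.2 + 144101.7 = 683842.5.
Divide by N: 683842.5 / 29349 = 23.3004... → 23.30.

23.30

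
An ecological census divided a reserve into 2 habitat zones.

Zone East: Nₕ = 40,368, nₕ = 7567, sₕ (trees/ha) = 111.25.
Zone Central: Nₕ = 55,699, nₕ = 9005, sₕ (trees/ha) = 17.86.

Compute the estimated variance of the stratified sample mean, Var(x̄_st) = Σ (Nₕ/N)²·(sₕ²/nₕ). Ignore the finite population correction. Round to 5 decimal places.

N = 96067; Wₕ = Nₕ/N.
zone East: (40368/96067)²·111.25²/7567 = 0.28880341
zone Central: (55699/96067)²·17.86²/9005 = 0.01190764
Sum = 0.30071104 → 0.30071.

0.30071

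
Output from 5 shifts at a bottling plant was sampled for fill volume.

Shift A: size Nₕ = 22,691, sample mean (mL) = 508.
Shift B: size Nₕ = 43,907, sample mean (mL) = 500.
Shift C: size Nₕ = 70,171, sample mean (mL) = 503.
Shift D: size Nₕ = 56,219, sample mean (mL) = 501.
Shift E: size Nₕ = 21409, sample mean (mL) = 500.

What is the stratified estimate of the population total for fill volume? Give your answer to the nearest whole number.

107646760

A: 22691·508 = 11527028
B: 43907·500 = 21953500
C: 70171·503 = 35296013
D: 56219·501 = 28165719
E: 21409·500 = 10704500
τ̂ = Σ Nₕx̄ₕ = 107646760.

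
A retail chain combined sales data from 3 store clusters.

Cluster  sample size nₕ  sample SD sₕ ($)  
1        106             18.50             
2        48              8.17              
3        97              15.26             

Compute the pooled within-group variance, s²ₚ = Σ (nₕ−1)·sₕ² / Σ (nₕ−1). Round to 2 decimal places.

Degrees of freedom: 105 + 47 + 96 = 248.
Σ(nₕ−1)sₕ² = 105·342.25 + 47·66.7489 + 96·232.8676 = 61428.7379.
s²ₚ = 61428.7379 / 248 = 247.6965... → 247.70.

247.70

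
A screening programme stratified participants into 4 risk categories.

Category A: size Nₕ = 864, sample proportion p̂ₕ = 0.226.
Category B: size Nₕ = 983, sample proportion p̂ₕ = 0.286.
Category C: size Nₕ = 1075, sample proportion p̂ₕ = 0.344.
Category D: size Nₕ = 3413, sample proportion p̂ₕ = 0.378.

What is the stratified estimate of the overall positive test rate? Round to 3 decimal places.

0.337

N = 864 + 983 + 1075 + 3413 = 6335.
Overall proportion = Σ (Nₕ/N)·p̂ₕ.
Σ Nₕp̂ₕ = 195.264 + 281.138 + 369.8 + 1290.114 = 2136.316.
2136.316 / 6335 = 0.33722... → 0.337.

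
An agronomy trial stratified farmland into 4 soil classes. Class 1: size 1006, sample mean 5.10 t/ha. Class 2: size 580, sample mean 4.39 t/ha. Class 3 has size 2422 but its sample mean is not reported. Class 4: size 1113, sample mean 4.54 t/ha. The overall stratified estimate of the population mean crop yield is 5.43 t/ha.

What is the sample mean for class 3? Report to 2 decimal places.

6.23

N = 1006 + 580 + 2422 + 1113 = 5121.
Overall total = μ·N = 5.43·5121 = 27807.03.
Subtract the known strata: 1006·5.10 + 580·4.39 + 1113·4.54 = 12729.82.
Remaining total for class 3: 27807.03 − 12729.82 = 15077.21.
Divide by its size: 15077.21 / 2422 = 6.2251... → 6.23.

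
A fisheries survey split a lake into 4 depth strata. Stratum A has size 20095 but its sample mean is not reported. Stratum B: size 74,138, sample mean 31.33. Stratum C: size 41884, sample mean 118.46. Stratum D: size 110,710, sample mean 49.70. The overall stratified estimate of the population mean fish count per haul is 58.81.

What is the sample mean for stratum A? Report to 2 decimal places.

86.06

N = 20095 + 74138 + 41884 + 110710 = 246827.
Overall total = μ·N = 58.81·246827 = 14515895.87.
Subtract the known strata: 74138·31.33 + 41884·118.46 + 110710·49.70 = 12786609.18.
Remaining total for stratum A: 14515895.87 − 12786609.18 = 1729286.69.
Divide by its size: 1729286.69 / 20095 = 86.0556... → 86.06.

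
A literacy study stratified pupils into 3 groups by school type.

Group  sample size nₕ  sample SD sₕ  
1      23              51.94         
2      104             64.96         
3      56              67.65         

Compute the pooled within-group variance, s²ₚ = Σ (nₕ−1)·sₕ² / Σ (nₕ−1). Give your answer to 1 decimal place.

Degrees of freedom: 22 + 103 + 55 = 180.
Σ(nₕ−1)sₕ² = 22·2697.7636 + 103·4219.8016 + 55·4576.5225 = 745699.1015.
s²ₚ = 745699.1015 / 180 = 4142.773... → 4142.8.

4142.8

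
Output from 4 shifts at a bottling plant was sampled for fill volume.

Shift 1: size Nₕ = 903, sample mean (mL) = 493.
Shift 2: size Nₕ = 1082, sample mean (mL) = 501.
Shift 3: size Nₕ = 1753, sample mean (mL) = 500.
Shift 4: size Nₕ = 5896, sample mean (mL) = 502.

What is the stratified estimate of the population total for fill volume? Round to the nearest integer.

1: 903·493 = 445179
2: 1082·501 = 542082
3: 1753·500 = 876500
4: 5896·502 = 2959792
τ̂ = Σ Nₕx̄ₕ = 4823553.

4823553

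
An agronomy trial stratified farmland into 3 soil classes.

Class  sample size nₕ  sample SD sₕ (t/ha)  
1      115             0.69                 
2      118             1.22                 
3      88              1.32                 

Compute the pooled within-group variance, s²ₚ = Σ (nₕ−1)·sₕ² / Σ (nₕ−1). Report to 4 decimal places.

1.1950

1: (115−1)·0.69² = 114·0.4761 = 54.2754
2: (118−1)·1.22² = 117·1.4884 = 174.1428
3: (88−1)·1.32² = 87·1.7424 = 151.5888
Numerator = 380.007; denominator = Σ(nₕ−1) = 318.
s²ₚ = 380.007/318 = 1.194991... → 1.1950.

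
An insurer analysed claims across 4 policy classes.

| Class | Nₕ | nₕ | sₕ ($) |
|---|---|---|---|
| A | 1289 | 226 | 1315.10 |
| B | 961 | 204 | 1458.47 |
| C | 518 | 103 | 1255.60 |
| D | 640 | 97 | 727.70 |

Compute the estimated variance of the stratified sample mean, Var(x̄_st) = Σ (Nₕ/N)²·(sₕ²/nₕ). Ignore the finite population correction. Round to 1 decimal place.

N = 3408; Wₕ = Nₕ/N.
class A: (1289/3408)²·1315.10²/226 = 1094.7521
class B: (961/3408)²·1458.47²/204 = 829.1105
class C: (518/3408)²·1255.60²/103 = 353.6110
class D: (640/3408)²·727.70²/97 = 192.5280
Sum = 2470.0015 → 2470.0.

2470.0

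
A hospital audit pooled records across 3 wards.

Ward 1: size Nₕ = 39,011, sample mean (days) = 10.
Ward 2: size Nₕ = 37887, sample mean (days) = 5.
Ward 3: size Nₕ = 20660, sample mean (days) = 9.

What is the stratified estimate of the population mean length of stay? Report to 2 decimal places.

7.85

N = 97558; weights Wₕ = Nₕ/N = (0.3999, 0.3884, 0.2118).
x̄_st = Σ Wₕ·x̄ₕ = 0.3999·10 + 0.3884·5 + 0.2118·9 ≈ 7.8465...
→ 7.85.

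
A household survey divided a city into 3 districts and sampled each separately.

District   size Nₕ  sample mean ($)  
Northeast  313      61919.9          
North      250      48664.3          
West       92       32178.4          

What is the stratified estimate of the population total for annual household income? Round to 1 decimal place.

34507416.5

Population total = Σ Nₕ·x̄ₕ (each stratum's size times its mean).
313·61919.9 + 250·48664.3 + 92·32178.4 = 19380928.7 + 12166075 + 2960412.8 = 34507416.5.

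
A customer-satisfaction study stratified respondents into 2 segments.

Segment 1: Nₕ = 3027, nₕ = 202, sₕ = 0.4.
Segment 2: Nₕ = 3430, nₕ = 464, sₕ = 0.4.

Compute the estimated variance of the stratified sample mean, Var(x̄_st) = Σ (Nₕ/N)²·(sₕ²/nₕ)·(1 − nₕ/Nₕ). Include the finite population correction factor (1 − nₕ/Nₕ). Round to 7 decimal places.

0.0002466

N = 6457; Wₕ = Nₕ/N.
segment 1: (3027/6457)²·0.4²/202·(1 − 202/3027) = 0.0001624568
segment 2: (3430/6457)²·0.4²/464·(1 − 464/3430) = 0.0000841406
Sum = 0.0002465974 → 0.0002466.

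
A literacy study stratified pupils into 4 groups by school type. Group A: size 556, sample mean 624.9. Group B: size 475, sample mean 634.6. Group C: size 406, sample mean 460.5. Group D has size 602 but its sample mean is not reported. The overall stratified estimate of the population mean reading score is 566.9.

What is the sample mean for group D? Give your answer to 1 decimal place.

531.7

Σ Nₕx̄ₕ = N·μ, so 602·x̄_D = 2039·566.9 − (556·624.9 + 475·634.6 + 406·460.5).
= 1155909.1 − 835842.4 = 320066.7.
x̄_D = 320066.7 / 602 = 531.672... → 531.7.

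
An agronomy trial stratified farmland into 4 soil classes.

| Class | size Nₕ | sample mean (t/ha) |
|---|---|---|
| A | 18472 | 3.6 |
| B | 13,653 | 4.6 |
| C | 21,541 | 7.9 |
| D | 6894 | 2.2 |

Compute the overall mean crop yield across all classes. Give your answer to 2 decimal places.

N = 60560; weights Wₕ = Nₕ/N = (0.3050, 0.2254, 0.3557, 0.1138).
x̄_st = Σ Wₕ·x̄ₕ = 0.3050·3.6 + 0.2254·4.6 + 0.3557·7.9 + 0.1138·2.2 ≈ 5.1956...
→ 5.20.

5.20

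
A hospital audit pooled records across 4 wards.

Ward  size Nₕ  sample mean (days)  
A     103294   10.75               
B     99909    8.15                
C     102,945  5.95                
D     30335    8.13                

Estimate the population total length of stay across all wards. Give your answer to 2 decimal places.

2783815.15

A: 103294·10.75 = 1110410.5
B: 99909·8.15 = 814258.35
C: 102945·5.95 = 612522.75
D: 30335·8.13 = 246623.55
τ̂ = Σ Nₕx̄ₕ = 2783815.15.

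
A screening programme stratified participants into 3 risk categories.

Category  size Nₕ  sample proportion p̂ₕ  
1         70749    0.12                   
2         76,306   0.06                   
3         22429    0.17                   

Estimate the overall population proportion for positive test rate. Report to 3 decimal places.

Wₕ = Nₕ/N with N = 169484: 0.4174, 0.4502, 0.1323.
p̂_st = 0.4174·0.12 + 0.4502·0.06 + 0.1323·0.17 ≈ 0.09960... → 0.100.

0.100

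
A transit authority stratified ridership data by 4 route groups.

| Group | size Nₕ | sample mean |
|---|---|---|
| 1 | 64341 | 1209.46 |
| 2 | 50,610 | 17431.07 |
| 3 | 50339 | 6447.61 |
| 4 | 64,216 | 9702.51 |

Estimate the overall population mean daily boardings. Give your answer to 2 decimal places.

8311.88

x̄_st = (Σ Nₕx̄ₕ) / (Σ Nₕ) = (64341·1209.46 + 50610·17431.07 + 50339·6447.61 + 64216·9702.51) / 229506
= 1907626940.51 / 229506 = 8311.8827... → 8311.88.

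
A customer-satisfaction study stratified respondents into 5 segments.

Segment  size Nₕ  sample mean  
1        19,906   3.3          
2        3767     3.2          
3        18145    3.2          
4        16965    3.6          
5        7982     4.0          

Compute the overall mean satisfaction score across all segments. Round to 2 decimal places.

3.43

N = 19906 + 3767 + 18145 + 16965 + 7982 = 66765.
Weight each subgroup mean by Nₕ/N and sum.
Σ Nₕx̄ₕ = 19906·3.3 + 3767·3.2 + 18145·3.2 + 16965·3.6 + 7982·4.0 = 65689.8 + 12054.4 + 58064 + 61074 + 31928 = 228810.2.
Divide by N: 228810.2 / 66765 = 3.4271... → 3.43.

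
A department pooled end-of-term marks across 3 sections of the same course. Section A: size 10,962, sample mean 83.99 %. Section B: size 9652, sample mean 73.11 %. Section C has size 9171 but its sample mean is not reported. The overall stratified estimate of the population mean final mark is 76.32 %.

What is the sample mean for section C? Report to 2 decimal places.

N = 10962 + 9652 + 9171 = 29785.
Overall total = μ·N = 76.32·29785 = 2273191.2.
Subtract the known strata: 10962·83.99 + 9652·73.11 = 1626356.1.
Remaining total for section C: 2273191.2 − 1626356.1 = 646835.1.
Divide by its size: 646835.1 / 9171 = 70.5305... → 70.53.

70.53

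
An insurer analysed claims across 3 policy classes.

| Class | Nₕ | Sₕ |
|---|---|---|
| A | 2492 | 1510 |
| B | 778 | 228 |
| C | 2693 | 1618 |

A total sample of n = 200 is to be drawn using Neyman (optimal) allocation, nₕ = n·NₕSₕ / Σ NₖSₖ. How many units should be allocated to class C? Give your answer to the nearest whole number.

105

Σ NₕSₕ = 2492·1510 + 778·228 + 2693·1618 = 8297578.
Share for C: 4357274/8297578 = 0.52513.
n_C = 200 × 0.52513 = 105.025... → 105.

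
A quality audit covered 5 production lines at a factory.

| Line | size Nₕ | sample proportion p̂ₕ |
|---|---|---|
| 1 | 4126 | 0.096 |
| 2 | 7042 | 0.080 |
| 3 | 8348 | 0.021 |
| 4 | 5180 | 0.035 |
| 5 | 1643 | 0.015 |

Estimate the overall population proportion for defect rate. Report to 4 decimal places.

Wₕ = Nₕ/N with N = 26339: 0.1566, 0.2674, 0.3169, 0.1967, 0.0624.
p̂_st = 0.1566·0.096 + 0.2674·0.080 + 0.3169·0.021 + 0.1967·0.035 + 0.0624·0.015 ≈ 0.050902... → 0.0509.

0.0509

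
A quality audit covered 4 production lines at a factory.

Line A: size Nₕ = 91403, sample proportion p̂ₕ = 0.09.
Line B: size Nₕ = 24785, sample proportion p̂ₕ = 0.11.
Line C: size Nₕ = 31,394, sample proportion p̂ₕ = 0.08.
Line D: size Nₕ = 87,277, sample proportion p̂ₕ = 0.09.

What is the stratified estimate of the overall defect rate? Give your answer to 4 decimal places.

0.0908

Wₕ = Nₕ/N with N = 234859: 0.3892, 0.1055, 0.1337, 0.3716.
p̂_st = 0.3892·0.09 + 0.1055·0.11 + 0.1337·0.08 + 0.3716·0.09 ≈ 0.090774... → 0.0908.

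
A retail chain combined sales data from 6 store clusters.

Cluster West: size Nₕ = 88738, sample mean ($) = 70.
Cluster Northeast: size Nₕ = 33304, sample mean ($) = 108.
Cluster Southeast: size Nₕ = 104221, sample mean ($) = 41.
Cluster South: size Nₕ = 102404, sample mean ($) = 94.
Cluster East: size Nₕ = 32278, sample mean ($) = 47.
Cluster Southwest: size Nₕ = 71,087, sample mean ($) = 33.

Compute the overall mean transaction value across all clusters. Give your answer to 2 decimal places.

63.82

x̄_st = (Σ Nₕx̄ₕ) / (Σ Nₕ) = (88738·70 + 33304·108 + 104221·41 + 102404·94 + 32278·47 + 71087·33) / 432032
= 27570466 / 432032 = 63.8158... → 63.82.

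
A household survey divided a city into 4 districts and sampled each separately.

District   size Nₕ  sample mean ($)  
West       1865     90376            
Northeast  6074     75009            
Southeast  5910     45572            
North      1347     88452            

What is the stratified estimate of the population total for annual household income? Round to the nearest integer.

1012631270

West: 1865·90376 = 168551240
Northeast: 6074·75009 = 455604666
Southeast: 5910·45572 = 269330520
North: 1347·88452 = 119144844
τ̂ = Σ Nₕx̄ₕ = 1012631270.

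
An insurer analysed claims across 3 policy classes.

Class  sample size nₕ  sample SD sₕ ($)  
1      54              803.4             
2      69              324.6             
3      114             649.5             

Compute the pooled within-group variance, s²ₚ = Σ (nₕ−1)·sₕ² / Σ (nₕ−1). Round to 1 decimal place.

380525.0

Degrees of freedom: 53 + 68 + 113 = 234.
Σ(nₕ−1)sₕ² = 53·645451.56 + 68·105365.16 + 113·421850.25 = 89042841.81.
s²ₚ = 89042841.81 / 234 = 380524.965 → 380525.0.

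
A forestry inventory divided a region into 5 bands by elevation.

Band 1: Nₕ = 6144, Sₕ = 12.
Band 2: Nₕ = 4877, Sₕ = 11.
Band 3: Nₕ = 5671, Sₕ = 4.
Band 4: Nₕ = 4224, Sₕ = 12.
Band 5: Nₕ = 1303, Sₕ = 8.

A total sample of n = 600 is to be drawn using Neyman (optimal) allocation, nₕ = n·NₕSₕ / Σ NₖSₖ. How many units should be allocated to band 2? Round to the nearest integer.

152

Σ NₕSₕ = 6144·12 + 4877·11 + 5671·4 + 4224·12 + 1303·8 = 211171.
Share for 2: 53647/211171 = 0.25405.
n_2 = 600 × 0.25405 = 152.427... → 152.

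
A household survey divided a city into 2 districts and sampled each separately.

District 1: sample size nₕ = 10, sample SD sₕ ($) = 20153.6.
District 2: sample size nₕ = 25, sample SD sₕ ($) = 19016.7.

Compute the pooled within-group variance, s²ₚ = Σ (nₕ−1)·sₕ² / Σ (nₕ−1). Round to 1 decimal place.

1: (10−1)·20153.6² = 9·406167592.96 = 3655508336.64
2: (25−1)·19016.7² = 24·361634878.89 = 8679237093.36
Numerator = 12334745430; denominator = Σ(nₕ−1) = 33.
s²ₚ = 12334745430/33 = 373780164.545... → 373780164.5.

373780164.5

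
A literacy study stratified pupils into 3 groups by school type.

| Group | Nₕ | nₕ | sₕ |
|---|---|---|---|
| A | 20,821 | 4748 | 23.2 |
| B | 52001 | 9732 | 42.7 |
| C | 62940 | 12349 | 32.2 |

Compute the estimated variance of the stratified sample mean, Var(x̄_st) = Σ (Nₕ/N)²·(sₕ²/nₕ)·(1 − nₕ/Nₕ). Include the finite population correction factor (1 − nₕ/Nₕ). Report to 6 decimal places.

N = 135762; Wₕ = Nₕ/N.
group A: (20821/135762)²·23.2²/4748·(1 − 4748/20821) = 0.002058294
group B: (52001/135762)²·42.7²/9732·(1 − 9732/52001) = 0.022342454
group C: (62940/135762)²·32.2²/12349·(1 − 12349/62940) = 0.014505193
Sum = 0.038905940 → 0.038906.

0.038906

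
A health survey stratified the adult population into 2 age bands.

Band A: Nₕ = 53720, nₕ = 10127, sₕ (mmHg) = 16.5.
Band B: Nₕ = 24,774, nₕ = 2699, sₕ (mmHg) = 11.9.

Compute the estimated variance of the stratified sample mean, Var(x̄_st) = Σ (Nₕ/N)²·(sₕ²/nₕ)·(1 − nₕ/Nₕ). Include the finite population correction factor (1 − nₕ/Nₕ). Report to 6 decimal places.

N = 78494; Wₕ = Nₕ/N.
band A: (53720/78494)²·16.5²/10127·(1 − 10127/53720) = 0.010218024
band B: (24774/78494)²·11.9²/2699·(1 − 2699/24774) = 0.004657094
Sum = 0.014875118 → 0.014875.

0.014875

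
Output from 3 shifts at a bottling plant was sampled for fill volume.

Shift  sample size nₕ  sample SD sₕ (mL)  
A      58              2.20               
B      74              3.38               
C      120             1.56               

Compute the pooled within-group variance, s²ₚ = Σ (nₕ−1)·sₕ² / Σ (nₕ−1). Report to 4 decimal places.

Degrees of freedom: 57 + 73 + 119 = 249.
Σ(nₕ−1)sₕ² = 57·4.84 + 73·11.4244 + 119·2.4336 = 1399.4596.
s²ₚ = 1399.4596 / 249 = 5.620320... → 5.6203.

5.6203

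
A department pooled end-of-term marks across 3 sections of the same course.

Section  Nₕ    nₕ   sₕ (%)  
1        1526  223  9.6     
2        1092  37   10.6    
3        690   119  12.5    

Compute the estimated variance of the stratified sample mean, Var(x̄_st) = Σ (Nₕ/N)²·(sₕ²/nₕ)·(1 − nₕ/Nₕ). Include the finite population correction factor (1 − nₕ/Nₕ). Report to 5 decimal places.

0.44208

N = 3308; Wₕ = Nₕ/N.
section 1: (1526/3308)²·9.6²/223·(1 − 223/1526) = 0.07509405
section 2: (1092/3308)²·10.6²/37·(1 − 37/1092) = 0.31970844
section 3: (690/3308)²·12.5²/119·(1 − 119/690) = 0.04727453
Sum = 0.44207703 → 0.44208.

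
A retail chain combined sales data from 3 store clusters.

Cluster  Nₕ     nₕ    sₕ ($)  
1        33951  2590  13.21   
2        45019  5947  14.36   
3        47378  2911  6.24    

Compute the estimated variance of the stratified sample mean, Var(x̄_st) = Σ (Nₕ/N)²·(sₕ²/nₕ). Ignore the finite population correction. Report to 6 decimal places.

0.011148

N = 126348. Term for each stratum: Wₕ²sₕ²/nₕ.
Var(x̄_st) = 0.004864904 + 0.004402161 + 0.001880805 = 0.011147869 → 0.011148.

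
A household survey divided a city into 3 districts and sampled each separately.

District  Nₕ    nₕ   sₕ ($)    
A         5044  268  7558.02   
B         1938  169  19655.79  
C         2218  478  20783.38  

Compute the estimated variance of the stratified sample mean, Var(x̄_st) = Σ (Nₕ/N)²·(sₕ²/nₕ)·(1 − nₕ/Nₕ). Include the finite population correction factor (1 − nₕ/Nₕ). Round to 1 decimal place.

N = 9200; Wₕ = Nₕ/N.
district A: (5044/9200)²·7558.02²/268·(1 − 268/5044) = 60665.9525
district B: (1938/9200)²·19655.79²/169·(1 − 169/1938) = 92597.7115
district C: (2218/9200)²·20783.38²/478·(1 − 478/2218) = 41204.0206
Sum = 194467.6846 → 194467.7.

194467.7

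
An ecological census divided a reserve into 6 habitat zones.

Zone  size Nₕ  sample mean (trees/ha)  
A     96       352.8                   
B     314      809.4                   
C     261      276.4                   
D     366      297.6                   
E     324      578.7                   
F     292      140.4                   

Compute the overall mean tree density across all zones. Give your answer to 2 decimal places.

422.01

N = 1653; weights Wₕ = Nₕ/N = (0.0581, 0.1900, 0.1579, 0.2214, 0.1960, 0.1766).
x̄_st = Σ Wₕ·x̄ₕ = 0.0581·352.8 + 0.1900·809.4 + 0.1579·276.4 + 0.2214·297.6 + 0.1960·578.7 + 0.1766·140.4 ≈ 422.0073...
→ 422.01.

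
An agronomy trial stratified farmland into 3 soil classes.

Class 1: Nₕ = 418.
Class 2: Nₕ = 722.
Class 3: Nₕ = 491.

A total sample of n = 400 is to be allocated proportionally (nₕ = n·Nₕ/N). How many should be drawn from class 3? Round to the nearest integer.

120

Share of class 3 = 491/1631 = 0.30104.
Allocate 400 × 0.30104 = 120.417... → 120.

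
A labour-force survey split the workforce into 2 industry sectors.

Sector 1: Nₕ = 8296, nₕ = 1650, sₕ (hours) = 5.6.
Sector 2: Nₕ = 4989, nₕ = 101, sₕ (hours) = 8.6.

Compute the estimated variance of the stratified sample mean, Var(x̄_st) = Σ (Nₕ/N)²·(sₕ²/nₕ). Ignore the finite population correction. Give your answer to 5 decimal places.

0.11068

N = 13285. Term for each stratum: Wₕ²sₕ²/nₕ.
Var(x̄_st) = 0.00741151 + 0.10327125 = 0.11068275 → 0.11068.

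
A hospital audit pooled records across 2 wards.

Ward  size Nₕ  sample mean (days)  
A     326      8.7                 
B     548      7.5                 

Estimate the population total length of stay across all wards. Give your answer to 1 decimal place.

Estimate total by summing Nₕ·x̄ₕ over strata.
326·8.7 + 548·7.5 = 2836.2 + 4110 = 6946.2.

6946.2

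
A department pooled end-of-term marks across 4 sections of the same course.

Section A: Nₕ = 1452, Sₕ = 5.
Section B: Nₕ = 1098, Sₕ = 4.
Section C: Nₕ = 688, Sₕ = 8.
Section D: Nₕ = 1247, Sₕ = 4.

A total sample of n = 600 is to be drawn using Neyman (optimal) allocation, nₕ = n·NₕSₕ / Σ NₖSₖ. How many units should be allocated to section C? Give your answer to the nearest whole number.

Σ NₕSₕ = 1452·5 + 1098·4 + 688·8 + 1247·4 = 22144.
Share for C: 5504/22144 = 0.24855.
n_C = 600 × 0.24855 = 149.133... → 149.

149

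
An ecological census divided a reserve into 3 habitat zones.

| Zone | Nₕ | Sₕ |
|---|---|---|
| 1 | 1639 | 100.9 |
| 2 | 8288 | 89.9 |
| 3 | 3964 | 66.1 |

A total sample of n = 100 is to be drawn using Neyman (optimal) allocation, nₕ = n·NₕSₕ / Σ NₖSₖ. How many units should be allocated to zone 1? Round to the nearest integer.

14

Σ NₕSₕ = 1639·100.9 + 8288·89.9 + 3964·66.1 = 1172486.7.
Share for 1: 165375.1/1172486.7 = 0.14105.
n_1 = 100 × 0.14105 = 14.105... → 14.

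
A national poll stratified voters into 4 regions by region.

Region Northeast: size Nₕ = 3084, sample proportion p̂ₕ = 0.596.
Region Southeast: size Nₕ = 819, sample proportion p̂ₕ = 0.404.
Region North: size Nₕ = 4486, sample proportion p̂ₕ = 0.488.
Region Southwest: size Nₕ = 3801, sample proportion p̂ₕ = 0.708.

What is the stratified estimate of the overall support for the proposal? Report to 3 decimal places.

Wₕ = Nₕ/N with N = 12190: 0.2530, 0.0672, 0.3680, 0.3118.
p̂_st = 0.2530·0.596 + 0.0672·0.404 + 0.3680·0.488 + 0.3118·0.708 ≈ 0.57828... → 0.578.

0.578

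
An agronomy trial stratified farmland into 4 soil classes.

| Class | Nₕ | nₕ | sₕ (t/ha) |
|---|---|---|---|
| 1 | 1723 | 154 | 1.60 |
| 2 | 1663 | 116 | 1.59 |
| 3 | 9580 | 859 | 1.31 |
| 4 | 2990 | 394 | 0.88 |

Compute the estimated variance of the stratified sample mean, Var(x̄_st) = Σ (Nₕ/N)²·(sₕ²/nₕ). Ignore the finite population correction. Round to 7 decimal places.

N = 15956. Term for each stratum: Wₕ²sₕ²/nₕ.
Var(x̄_st) = 0.0001938393 + 0.0002367406 + 0.0007201656 + 0.0000690182 = 0.0012197636 → 0.0012198.

0.0012198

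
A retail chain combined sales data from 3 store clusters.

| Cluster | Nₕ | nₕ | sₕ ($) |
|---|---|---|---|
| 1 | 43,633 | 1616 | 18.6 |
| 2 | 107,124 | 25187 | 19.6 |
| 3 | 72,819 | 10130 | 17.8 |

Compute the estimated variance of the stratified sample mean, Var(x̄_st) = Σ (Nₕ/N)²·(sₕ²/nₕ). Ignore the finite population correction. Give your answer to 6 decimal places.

N = 223576. Term for each stratum: Wₕ²sₕ²/nₕ.
Var(x̄_st) = 0.008153880 + 0.003501538 + 0.003317948 = 0.014973367 → 0.014973.

0.014973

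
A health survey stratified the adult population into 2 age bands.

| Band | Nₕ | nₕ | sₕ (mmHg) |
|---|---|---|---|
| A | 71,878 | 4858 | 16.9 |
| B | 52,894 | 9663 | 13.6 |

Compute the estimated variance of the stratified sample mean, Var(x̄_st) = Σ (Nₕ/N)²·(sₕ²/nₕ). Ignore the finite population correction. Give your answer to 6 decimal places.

0.022951

N = 124772; Wₕ = Nₕ/N.
band A: (71878/124772)²·16.9²/4858 = 0.019510733
band B: (52894/124772)²·13.6²/9663 = 0.003439889
Sum = 0.022950622 → 0.022951.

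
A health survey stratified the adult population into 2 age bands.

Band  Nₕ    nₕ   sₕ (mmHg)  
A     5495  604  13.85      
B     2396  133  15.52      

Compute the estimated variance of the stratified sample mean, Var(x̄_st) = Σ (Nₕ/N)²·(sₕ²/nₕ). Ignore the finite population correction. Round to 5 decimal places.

N = 7891; Wₕ = Nₕ/N.
band A: (5495/7891)²·13.85²/604 = 0.15400468
band B: (2396/7891)²·15.52²/133 = 0.16697111
Sum = 0.32097579 → 0.32098.

0.32098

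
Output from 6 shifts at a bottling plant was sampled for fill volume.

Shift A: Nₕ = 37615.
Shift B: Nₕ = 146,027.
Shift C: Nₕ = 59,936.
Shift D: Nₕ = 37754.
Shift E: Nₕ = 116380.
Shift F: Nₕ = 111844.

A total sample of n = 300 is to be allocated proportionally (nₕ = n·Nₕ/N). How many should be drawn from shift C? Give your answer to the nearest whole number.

N = 37615 + 146027 + 59936 + 37754 + 116380 + 111844 = 509556.
n_C = 300·59936/509556 = 35.287... → 35.

35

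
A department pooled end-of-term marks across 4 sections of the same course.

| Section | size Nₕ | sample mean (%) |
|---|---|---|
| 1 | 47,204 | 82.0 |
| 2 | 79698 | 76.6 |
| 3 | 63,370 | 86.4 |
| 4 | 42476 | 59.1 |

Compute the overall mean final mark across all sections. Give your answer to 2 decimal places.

N = 232748; weights Wₕ = Nₕ/N = (0.2028, 0.3424, 0.2723, 0.1825).
x̄_st = Σ Wₕ·x̄ₕ = 0.2028·82.0 + 0.3424·76.6 + 0.2723·86.4 + 0.1825·59.1 ≈ 77.1697...
→ 77.17.

77.17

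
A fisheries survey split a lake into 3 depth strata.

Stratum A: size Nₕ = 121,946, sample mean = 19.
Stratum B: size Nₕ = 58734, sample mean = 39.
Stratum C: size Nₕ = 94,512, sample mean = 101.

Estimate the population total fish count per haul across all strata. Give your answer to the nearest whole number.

14153312

A: 121946·19 = 2316974
B: 58734·39 = 2290626
C: 94512·101 = 9545712
τ̂ = Σ Nₕx̄ₕ = 14153312.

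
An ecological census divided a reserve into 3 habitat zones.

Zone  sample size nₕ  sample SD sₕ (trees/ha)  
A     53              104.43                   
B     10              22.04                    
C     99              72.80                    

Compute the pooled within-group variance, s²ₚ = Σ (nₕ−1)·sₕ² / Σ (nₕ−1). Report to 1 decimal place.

Degrees of freedom: 52 + 9 + 98 = 159.
Σ(nₕ−1)sₕ² = 52·10905.6249 + 9·485.7616 + 98·5299.84 = 1090848.6692.
s²ₚ = 1090848.6692 / 159 = 6860.683... → 6860.7.

6860.7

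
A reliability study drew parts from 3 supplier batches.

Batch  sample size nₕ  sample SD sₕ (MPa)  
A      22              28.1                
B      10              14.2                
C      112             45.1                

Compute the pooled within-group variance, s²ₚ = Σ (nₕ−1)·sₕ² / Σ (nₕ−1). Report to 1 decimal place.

1731.7

Degrees of freedom: 21 + 9 + 111 = 141.
Σ(nₕ−1)sₕ² = 21·789.61 + 9·201.64 + 111·2034.01 = 244171.68.
s²ₚ = 244171.68 / 141 = 1731.714... → 1731.7.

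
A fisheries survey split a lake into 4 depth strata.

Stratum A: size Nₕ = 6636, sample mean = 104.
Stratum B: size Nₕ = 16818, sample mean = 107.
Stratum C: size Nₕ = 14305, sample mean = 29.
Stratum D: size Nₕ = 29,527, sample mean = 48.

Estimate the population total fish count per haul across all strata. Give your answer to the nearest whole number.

4321811

Population total = Σ Nₕ·x̄ₕ (each stratum's size times its mean).
6636·104 + 16818·107 + 14305·29 + 29527·48 = 690144 + 1799526 + 414845 + 1417296 = 4321811.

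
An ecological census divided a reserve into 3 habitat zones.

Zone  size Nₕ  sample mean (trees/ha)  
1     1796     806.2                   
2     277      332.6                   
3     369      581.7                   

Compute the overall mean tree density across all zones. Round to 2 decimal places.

718.56

x̄_st = (Σ Nₕx̄ₕ) / (Σ Nₕ) = (1796·806.2 + 277·332.6 + 369·581.7) / 2442
= 1754712.7 / 2442 = 718.5556... → 718.56.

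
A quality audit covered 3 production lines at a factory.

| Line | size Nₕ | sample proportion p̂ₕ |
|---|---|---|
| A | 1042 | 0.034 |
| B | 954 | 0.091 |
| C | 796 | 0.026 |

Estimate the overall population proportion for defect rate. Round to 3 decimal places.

N = 1042 + 954 + 796 = 2792.
Overall proportion = Σ (Nₕ/N)·p̂ₕ.
Σ Nₕp̂ₕ = 35.428 + 86.814 + 20.696 = 142.938.
142.938 / 2792 = 0.05120... → 0.051.

0.051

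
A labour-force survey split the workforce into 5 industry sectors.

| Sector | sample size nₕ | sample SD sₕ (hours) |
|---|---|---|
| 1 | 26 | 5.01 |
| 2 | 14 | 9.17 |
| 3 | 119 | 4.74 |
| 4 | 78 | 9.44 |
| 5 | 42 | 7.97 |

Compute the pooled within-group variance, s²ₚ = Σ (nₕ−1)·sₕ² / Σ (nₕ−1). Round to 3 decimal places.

50.503

Degrees of freedom: 25 + 13 + 118 + 77 + 41 = 274.
Σ(nₕ−1)sₕ² = 25·25.1001 + 13·84.0889 + 118·22.4676 + 77·89.1136 + 41·63.5209 = 13837.9391.
s²ₚ = 13837.9391 / 274 = 50.50343... → 50.503.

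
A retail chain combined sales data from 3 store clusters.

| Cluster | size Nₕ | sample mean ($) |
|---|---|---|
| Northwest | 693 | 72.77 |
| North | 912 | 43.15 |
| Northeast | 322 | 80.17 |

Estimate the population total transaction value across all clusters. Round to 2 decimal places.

115597.15

Northwest: 693·72.77 = 50429.61
North: 912·43.15 = 39352.8
Northeast: 322·80.17 = 25814.74
τ̂ = Σ Nₕx̄ₕ = 115597.15.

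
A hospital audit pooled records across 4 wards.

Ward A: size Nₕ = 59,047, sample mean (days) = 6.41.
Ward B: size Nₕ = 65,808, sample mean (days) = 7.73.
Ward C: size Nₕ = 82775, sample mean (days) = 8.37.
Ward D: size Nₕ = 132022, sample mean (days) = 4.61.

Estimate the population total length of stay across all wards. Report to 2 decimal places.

A: 59047·6.41 = 378491.27
B: 65808·7.73 = 508695.84
C: 82775·8.37 = 692826.75
D: 132022·4.61 = 608621.42
τ̂ = Σ Nₕx̄ₕ = 2188635.28.

2188635.28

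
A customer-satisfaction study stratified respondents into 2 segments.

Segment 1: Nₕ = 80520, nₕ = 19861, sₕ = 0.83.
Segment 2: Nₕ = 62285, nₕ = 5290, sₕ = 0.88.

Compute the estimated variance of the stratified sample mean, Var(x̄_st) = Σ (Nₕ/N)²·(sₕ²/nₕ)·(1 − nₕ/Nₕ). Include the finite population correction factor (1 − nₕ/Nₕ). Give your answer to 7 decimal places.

N = 142805. Term for each stratum: Wₕ²sₕ²/nₕ·(1−nₕ/Nₕ).
Var(x̄_st) = 0.0000083074 + 0.0000254826 = 0.0000337900 → 0.0000338.

0.0000338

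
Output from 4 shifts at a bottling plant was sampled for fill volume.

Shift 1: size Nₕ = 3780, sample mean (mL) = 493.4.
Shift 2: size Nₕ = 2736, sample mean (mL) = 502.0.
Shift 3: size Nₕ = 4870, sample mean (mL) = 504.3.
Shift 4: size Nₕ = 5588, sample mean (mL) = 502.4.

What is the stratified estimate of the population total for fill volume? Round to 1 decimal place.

8501876.2

Population total = Σ Nₕ·x̄ₕ (each stratum's size times its mean).
3780·493.4 + 2736·502.0 + 4870·504.3 + 5588·502.4 = 1865052 + 1373472 + 2455941 + 2807411.2 = 8501876.2.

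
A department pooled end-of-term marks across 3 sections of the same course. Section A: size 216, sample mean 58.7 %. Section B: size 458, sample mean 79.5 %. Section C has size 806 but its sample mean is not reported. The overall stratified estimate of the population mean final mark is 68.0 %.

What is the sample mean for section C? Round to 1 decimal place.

64.0

N = 216 + 458 + 806 = 1480.
Overall total = μ·N = 68.0·1480 = 100640.
Subtract the known strata: 216·58.7 + 458·79.5 = 49090.2.
Remaining total for section C: 100640 − 49090.2 = 51549.8.
Divide by its size: 51549.8 / 806 = 63.958... → 64.0.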